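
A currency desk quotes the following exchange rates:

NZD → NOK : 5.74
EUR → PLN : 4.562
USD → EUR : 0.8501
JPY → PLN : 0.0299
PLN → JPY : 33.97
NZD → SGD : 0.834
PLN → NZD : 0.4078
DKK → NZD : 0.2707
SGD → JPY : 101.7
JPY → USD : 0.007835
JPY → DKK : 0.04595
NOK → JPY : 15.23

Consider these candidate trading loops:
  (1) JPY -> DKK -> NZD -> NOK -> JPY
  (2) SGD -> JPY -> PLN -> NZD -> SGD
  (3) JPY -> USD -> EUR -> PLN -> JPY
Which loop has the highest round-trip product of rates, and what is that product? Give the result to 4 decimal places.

(1) 0.04595 × 0.2707 × 5.74 × 15.23 = 1.08739
(2) 101.7 × 0.0299 × 0.4078 × 0.834 = 1.03420
(3) 0.007835 × 0.8501 × 4.562 × 33.97 = 1.03219
Highest is cycle (1) at 1.0874 (>1, arbitrage).

1.0874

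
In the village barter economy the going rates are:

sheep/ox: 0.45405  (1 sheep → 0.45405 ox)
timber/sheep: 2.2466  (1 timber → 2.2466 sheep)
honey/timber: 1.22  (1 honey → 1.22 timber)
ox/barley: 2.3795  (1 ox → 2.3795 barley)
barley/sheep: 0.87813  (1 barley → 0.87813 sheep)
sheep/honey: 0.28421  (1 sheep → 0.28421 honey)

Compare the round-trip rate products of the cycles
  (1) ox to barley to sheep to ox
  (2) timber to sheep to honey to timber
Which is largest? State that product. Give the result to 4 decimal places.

0.9487

(1) 2.3795 × 0.87813 × 0.45405 = 0.94874
(2) 2.2466 × 0.28421 × 1.22 = 0.77898
Highest is cycle (1) at 0.9487 (≤1, no arbitrage).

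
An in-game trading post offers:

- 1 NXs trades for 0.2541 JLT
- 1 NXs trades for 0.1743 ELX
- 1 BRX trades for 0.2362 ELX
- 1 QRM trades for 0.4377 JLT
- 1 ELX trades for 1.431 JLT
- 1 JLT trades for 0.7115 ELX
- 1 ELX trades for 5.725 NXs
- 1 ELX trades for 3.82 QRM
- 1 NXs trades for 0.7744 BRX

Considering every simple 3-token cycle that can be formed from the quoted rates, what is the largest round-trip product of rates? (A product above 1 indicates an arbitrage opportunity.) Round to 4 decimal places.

QRM→JLT→ELX→QRM: 0.4377 × 0.7115 × 3.82 = 1.18964
BRX→ELX→NXs→BRX: 0.2362 × 5.725 × 0.7744 = 1.04718
NXs→JLT→ELX→NXs: 0.2541 × 0.7115 × 5.725 = 1.03504
Maximum is QRM→JLT→ELX→QRM at 1.1896; arbitrage exists.

1.1896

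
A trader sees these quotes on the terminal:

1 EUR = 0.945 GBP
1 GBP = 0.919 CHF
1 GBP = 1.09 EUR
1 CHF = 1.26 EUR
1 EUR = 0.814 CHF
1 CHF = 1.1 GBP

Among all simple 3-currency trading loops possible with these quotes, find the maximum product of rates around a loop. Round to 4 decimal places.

1.0943

GBP→CHF→EUR→GBP: 0.919 × 1.26 × 0.945 = 1.09425
GBP→EUR→CHF→GBP: 1.09 × 0.814 × 1.1 = 0.97599
Maximum is GBP→CHF→EUR→GBP at 1.0943; arbitrage exists.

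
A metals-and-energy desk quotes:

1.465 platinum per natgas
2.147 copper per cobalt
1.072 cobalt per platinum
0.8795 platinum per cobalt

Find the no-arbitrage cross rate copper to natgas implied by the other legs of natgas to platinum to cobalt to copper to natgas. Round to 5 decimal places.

0.29658

Known legs of the cycle: 1.465 × 1.072 × 2.147 = 3.37182056
For no arbitrage the full-cycle product must be 1, so the missing rate is 1 / 3.37182056 ≈ 0.2965757.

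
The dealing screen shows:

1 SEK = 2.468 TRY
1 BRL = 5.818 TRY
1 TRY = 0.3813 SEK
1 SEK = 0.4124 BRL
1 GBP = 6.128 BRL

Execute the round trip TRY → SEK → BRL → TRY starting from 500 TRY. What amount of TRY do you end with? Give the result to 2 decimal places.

500 TRY × 0.3813 = 190.65 SEK
190.65 SEK × 0.4124 = 78.62406 BRL
78.62406 BRL × 5.818 = 457.43478108 TRY

457.43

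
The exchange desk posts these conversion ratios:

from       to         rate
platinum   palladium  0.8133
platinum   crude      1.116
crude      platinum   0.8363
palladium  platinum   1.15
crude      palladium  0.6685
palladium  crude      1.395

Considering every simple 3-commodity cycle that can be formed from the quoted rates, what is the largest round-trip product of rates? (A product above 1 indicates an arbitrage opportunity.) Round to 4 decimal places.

0.9488

platinum→palladium→crude→platinum: 0.8133 × 1.395 × 0.8363 = 0.94883
platinum→crude→palladium→platinum: 1.116 × 0.6685 × 1.15 = 0.85795
Maximum is platinum→palladium→crude→platinum at 0.9488; no arbitrage — every cycle loses value.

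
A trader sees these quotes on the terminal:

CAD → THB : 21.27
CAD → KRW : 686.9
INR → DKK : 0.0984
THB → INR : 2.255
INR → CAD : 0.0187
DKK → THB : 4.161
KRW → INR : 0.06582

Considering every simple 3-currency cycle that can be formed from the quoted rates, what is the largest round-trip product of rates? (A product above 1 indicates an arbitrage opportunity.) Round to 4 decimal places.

0.9233

DKK→THB→INR→DKK: 4.161 × 2.255 × 0.0984 = 0.92329
CAD→THB→INR→CAD: 21.27 × 2.255 × 0.0187 = 0.89692
KRW→INR→CAD→KRW: 0.06582 × 0.0187 × 686.9 = 0.84546
Maximum is DKK→THB→INR→DKK at 0.9233; no arbitrage — every cycle loses value.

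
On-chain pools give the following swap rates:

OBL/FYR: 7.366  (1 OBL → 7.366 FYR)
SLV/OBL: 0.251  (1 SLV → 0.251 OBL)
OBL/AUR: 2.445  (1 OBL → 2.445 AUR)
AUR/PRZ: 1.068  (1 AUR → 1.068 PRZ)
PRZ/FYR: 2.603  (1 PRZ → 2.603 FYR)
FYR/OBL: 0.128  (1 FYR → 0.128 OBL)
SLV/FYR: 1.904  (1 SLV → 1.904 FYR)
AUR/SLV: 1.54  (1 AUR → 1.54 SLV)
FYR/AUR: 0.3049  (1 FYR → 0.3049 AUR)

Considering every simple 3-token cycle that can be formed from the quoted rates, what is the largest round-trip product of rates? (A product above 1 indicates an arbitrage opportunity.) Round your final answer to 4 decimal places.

0.9451

AUR→SLV→OBL→AUR: 1.54 × 0.251 × 2.445 = 0.94509
FYR→AUR→SLV→FYR: 0.3049 × 1.54 × 1.904 = 0.89402
FYR→AUR→PRZ→FYR: 0.3049 × 1.068 × 2.603 = 0.84762
Maximum is AUR→SLV→OBL→AUR at 0.9451; no arbitrage — every cycle loses value.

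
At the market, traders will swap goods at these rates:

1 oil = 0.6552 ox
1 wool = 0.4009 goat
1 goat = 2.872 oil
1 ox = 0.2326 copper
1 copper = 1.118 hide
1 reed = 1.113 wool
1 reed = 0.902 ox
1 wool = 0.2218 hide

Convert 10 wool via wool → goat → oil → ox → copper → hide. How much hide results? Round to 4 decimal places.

1.9618

10 wool × 0.4009 = 4.009 goat
4.009 goat × 2.872 = 11.513848 oil
11.513848 oil × 0.6552 = 7.5438732096 ox
7.5438732096 ox × 0.2326 = 1.75470490855296 copper
1.75470490855296 copper × 1.118 = 1.96176008776220928 hide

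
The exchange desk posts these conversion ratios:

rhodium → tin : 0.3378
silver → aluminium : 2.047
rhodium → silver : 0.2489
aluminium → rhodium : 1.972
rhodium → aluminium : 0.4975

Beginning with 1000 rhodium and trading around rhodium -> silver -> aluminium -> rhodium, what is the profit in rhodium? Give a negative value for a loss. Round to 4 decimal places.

1000 rhodium × 0.2489 = 248.9 silver
248.9 silver × 2.047 = 509.4983 aluminium
509.4983 aluminium × 1.972 = 1004.7306476 rhodium
Net change: 1004.7306476 − 1000 = 4.7306476 rhodium

4.7306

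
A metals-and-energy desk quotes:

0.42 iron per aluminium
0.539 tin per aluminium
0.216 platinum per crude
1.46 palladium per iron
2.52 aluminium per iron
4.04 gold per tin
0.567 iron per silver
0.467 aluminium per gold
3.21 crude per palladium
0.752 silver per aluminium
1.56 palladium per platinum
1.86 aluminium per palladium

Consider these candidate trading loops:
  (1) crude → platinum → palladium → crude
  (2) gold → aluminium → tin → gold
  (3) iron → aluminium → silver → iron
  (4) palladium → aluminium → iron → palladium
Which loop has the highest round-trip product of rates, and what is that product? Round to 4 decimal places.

1.1406

(1) 0.216 × 1.56 × 3.21 = 1.08164
(2) 0.467 × 0.539 × 4.04 = 1.01692
(3) 2.52 × 0.752 × 0.567 = 1.07449
(4) 1.86 × 0.42 × 1.46 = 1.14055
Highest is cycle (4) at 1.1406 (>1, arbitrage).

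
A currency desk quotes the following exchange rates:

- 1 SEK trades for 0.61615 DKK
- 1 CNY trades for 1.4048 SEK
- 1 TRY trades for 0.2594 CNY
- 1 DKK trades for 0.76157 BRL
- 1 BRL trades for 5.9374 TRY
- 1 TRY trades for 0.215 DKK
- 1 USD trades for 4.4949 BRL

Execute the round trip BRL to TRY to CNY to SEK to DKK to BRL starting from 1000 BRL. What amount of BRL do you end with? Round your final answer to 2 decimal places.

1015.26

1000 BRL × 5.9374 = 5937.4 TRY
5937.4 TRY × 0.2594 = 1540.16156 CNY
1540.16156 CNY × 1.4048 = 2163.618959488 SEK
2163.618959488 SEK × 0.61615 = 1333.1138218885312 DKK
1333.1138218885312 DKK × 0.76157 = 1015.259493335648705984 BRL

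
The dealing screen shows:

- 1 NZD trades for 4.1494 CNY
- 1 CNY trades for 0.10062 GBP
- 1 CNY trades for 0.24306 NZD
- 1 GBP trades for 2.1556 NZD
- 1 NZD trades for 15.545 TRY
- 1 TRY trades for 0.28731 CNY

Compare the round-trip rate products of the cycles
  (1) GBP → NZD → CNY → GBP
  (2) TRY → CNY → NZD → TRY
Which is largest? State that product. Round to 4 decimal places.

1.0856

(1) 2.1556 × 4.1494 × 0.10062 = 0.89999
(2) 0.28731 × 0.24306 × 15.545 = 1.08556
Highest is cycle (2) at 1.0856 (>1, arbitrage).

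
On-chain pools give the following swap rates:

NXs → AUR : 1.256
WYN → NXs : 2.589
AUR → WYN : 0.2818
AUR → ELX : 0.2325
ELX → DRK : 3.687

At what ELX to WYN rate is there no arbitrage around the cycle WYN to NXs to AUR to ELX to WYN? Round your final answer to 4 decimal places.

Known legs of the cycle: 2.589 × 1.256 × 0.2325 = 0.75603978
For no arbitrage the full-cycle product must be 1, so the missing rate is 1 / 0.75603978 ≈ 1.322682.

1.3227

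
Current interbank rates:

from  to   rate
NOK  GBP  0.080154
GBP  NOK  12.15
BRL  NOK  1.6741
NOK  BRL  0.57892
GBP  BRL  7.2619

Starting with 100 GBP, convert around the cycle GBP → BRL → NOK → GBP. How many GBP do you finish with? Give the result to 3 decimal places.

100 GBP × 7.2619 = 726.19 BRL
726.19 BRL × 1.6741 = 1215.714679 NOK
1215.714679 NOK × 0.080154 = 97.444394380566 GBP

97.444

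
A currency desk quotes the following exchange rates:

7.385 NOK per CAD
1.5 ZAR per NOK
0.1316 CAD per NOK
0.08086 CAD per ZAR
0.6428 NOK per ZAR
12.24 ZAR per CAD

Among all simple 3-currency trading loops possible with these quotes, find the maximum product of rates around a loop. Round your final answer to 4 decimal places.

CAD→ZAR→NOK→CAD: 12.24 × 0.6428 × 0.1316 = 1.03541
CAD→NOK→ZAR→CAD: 7.385 × 1.5 × 0.08086 = 0.89573
Maximum is CAD→ZAR→NOK→CAD at 1.0354; arbitrage exists.

1.0354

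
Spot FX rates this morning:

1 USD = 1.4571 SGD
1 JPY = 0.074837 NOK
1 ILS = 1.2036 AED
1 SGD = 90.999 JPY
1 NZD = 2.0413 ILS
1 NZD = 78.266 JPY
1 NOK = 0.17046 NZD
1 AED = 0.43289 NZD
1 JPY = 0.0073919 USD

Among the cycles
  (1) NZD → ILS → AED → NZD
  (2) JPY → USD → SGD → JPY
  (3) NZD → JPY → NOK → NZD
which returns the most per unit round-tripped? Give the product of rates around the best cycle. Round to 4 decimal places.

(1) 2.0413 × 1.2036 × 0.43289 = 1.06357
(2) 0.0073919 × 1.4571 × 90.999 = 0.98013
(3) 78.266 × 0.074837 × 0.17046 = 0.99842
Highest is cycle (1) at 1.0636 (>1, arbitrage).

1.0636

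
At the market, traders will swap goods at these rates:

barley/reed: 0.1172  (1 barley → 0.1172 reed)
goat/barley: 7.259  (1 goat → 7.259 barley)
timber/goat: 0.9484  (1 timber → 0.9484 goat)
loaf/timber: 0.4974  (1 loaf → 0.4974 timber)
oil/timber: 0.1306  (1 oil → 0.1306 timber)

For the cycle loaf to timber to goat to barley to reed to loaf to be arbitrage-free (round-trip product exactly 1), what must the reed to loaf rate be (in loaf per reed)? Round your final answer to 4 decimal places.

2.4917

Known legs of the cycle: 0.4974 × 0.9484 × 7.259 × 0.1172 = 0.401330100943968
For no arbitrage the full-cycle product must be 1, so the missing rate is 1 / 0.401330100943968 ≈ 2.491714.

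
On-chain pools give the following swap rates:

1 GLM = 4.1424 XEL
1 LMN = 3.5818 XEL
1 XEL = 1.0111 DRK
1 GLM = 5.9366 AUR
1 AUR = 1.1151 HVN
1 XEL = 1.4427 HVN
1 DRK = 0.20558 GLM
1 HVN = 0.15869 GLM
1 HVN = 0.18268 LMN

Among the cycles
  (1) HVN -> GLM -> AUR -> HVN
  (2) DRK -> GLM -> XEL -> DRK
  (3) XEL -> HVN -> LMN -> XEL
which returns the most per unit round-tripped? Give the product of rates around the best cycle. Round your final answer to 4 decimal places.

(1) 0.15869 × 5.9366 × 1.1151 = 1.05051
(2) 0.20558 × 4.1424 × 1.0111 = 0.86105
(3) 1.4427 × 0.18268 × 3.5818 = 0.94399
Highest is cycle (1) at 1.0505 (>1, arbitrage).

1.0505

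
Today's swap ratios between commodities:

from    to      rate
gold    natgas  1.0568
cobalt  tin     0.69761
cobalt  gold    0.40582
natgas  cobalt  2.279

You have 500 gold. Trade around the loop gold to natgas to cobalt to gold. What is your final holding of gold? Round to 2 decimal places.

488.70

500 gold × 1.0568 = 528.4 natgas
528.4 natgas × 2.279 = 1204.2236 cobalt
1204.2236 cobalt × 0.40582 = 488.698021352 gold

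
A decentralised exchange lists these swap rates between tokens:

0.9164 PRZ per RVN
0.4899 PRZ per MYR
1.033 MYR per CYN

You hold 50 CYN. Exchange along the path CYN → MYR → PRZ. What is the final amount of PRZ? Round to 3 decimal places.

25.303

50 CYN × 1.033 = 51.65 MYR
51.65 MYR × 0.4899 = 25.303335 PRZ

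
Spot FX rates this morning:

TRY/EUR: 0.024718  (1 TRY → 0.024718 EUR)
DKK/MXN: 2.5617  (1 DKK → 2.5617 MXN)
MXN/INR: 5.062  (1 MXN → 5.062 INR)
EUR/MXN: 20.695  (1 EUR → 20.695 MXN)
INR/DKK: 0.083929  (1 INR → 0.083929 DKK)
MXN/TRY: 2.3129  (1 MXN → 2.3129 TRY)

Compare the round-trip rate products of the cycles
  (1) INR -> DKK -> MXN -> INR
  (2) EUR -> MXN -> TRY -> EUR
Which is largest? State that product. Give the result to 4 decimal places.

1.1831

(1) 0.083929 × 2.5617 × 5.062 = 1.08833
(2) 20.695 × 2.3129 × 0.024718 = 1.18314
Highest is cycle (2) at 1.1831 (>1, arbitrage).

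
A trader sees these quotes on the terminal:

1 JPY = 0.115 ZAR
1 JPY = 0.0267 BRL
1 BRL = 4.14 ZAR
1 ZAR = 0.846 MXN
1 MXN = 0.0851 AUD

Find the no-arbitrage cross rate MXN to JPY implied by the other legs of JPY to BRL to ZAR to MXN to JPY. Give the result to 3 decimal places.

10.693

Known legs of the cycle: 0.0267 × 4.14 × 0.846 = 0.093515148
For no arbitrage the full-cycle product must be 1, so the missing rate is 1 / 0.093515148 ≈ 10.69345.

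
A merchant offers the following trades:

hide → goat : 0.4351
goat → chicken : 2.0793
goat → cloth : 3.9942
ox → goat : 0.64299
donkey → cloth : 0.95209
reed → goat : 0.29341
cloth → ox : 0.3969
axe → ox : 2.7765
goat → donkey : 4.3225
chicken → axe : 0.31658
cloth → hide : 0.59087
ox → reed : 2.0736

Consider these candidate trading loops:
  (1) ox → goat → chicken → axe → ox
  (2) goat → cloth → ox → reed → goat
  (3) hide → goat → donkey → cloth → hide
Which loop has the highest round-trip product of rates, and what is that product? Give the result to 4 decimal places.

(1) 0.64299 × 2.0793 × 0.31658 × 2.7765 = 1.17517
(2) 3.9942 × 0.3969 × 2.0736 × 0.29341 = 0.96452
(3) 0.4351 × 4.3225 × 0.95209 × 0.59087 = 1.05802
Highest is cycle (1) at 1.1752 (>1, arbitrage).

1.1752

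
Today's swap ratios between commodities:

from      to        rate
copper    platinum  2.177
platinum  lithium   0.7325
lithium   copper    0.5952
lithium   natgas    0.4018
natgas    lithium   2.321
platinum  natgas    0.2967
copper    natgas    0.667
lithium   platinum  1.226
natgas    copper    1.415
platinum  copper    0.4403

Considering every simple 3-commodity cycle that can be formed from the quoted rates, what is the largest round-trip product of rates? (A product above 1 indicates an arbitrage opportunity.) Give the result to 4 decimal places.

copper→platinum→lithium→copper: 2.177 × 0.7325 × 0.5952 = 0.94914
natgas→lithium→copper→natgas: 2.321 × 0.5952 × 0.667 = 0.92143
natgas→copper→platinum→natgas: 1.415 × 2.177 × 0.2967 = 0.91397
natgas→lithium→platinum→natgas: 2.321 × 1.226 × 0.2967 = 0.84427
Maximum is copper→platinum→lithium→copper at 0.9491; no arbitrage — every cycle loses value.

0.9491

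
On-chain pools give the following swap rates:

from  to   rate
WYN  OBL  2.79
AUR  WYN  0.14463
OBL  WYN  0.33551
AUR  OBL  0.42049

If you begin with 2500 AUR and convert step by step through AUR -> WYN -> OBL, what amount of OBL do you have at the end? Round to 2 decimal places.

2500 AUR × 0.14463 = 361.575 WYN
361.575 WYN × 2.79 = 1008.79425 OBL

1008.79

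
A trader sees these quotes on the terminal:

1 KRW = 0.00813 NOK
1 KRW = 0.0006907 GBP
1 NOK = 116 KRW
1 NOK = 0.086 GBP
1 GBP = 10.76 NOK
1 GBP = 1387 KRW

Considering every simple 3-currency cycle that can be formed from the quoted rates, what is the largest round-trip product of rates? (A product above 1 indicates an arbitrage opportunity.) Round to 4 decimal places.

GBP→KRW→NOK→GBP: 1387 × 0.00813 × 0.086 = 0.96976
GBP→NOK→KRW→GBP: 10.76 × 116 × 0.0006907 = 0.86210
Maximum is GBP→KRW→NOK→GBP at 0.9698; no arbitrage — every cycle loses value.

0.9698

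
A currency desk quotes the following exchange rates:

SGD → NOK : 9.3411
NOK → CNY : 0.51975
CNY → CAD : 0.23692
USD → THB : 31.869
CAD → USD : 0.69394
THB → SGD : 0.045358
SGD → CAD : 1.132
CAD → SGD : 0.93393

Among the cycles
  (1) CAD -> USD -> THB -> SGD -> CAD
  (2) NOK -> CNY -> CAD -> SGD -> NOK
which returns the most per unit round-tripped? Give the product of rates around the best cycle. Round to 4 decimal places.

(1) 0.69394 × 31.869 × 0.045358 × 1.132 = 1.13551
(2) 0.51975 × 0.23692 × 0.93393 × 9.3411 = 1.07426
Highest is cycle (1) at 1.1355 (>1, arbitrage).

1.1355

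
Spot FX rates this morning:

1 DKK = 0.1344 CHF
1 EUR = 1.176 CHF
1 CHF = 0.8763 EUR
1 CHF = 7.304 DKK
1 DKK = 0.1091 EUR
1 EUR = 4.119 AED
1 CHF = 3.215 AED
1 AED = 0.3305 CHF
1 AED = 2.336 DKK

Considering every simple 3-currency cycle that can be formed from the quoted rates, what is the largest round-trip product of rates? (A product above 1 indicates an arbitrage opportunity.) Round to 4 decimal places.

1.1929

CHF→EUR→AED→CHF: 0.8763 × 4.119 × 0.3305 = 1.19293
AED→DKK→EUR→AED: 2.336 × 0.1091 × 4.119 = 1.04976
CHF→AED→DKK→CHF: 3.215 × 2.336 × 0.1344 = 1.00938
CHF→DKK→EUR→CHF: 7.304 × 0.1091 × 1.176 = 0.93711
Maximum is CHF→EUR→AED→CHF at 1.1929; arbitrage exists.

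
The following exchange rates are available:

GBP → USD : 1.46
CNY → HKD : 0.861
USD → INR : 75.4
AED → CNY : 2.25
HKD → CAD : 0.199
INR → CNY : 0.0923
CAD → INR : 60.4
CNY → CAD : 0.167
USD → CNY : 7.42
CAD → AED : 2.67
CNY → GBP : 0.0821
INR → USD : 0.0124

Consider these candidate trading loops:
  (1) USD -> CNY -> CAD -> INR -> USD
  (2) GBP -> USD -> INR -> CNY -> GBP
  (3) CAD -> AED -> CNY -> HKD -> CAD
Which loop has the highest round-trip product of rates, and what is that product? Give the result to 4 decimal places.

1.0293

(1) 7.42 × 0.167 × 60.4 × 0.0124 = 0.92807
(2) 1.46 × 75.4 × 0.0923 × 0.0821 = 0.83420
(3) 2.67 × 2.25 × 0.861 × 0.199 = 1.02932
Highest is cycle (3) at 1.0293 (>1, arbitrage).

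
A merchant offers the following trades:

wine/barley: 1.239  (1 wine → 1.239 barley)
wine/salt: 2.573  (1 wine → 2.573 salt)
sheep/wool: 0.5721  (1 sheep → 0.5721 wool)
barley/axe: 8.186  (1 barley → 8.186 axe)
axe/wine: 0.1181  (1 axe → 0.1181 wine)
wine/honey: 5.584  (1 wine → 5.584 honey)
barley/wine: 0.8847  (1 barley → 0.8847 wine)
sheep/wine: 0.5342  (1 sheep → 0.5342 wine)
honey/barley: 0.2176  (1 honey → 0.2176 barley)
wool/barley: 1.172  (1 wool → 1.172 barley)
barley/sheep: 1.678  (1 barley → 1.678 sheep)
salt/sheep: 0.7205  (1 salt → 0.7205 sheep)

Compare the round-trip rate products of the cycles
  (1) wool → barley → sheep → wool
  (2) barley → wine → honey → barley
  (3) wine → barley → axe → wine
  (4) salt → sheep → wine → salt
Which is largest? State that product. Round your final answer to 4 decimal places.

1.1978

(1) 1.172 × 1.678 × 0.5721 = 1.12510
(2) 0.8847 × 5.584 × 0.2176 = 1.07498
(3) 1.239 × 8.186 × 0.1181 = 1.19782
(4) 0.7205 × 0.5342 × 2.573 = 0.99032
Highest is cycle (3) at 1.1978 (>1, arbitrage).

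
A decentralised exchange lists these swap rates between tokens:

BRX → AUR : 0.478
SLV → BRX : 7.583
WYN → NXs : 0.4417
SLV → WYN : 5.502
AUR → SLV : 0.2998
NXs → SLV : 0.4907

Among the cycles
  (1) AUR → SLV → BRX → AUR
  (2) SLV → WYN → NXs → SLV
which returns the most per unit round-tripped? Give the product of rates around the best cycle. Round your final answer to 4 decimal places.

1.1925

(1) 0.2998 × 7.583 × 0.478 = 1.08668
(2) 5.502 × 0.4417 × 0.4907 = 1.19252
Highest is cycle (2) at 1.1925 (>1, arbitrage).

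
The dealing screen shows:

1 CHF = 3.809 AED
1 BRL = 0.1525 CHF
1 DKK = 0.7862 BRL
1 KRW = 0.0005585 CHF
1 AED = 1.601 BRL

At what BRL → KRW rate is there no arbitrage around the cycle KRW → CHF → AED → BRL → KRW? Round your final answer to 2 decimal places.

293.61

Known legs of the cycle: 0.0005585 × 3.809 × 1.601 = 0.0034058497265
For no arbitrage the full-cycle product must be 1, so the missing rate is 1 / 0.0034058497265 ≈ 293.6125.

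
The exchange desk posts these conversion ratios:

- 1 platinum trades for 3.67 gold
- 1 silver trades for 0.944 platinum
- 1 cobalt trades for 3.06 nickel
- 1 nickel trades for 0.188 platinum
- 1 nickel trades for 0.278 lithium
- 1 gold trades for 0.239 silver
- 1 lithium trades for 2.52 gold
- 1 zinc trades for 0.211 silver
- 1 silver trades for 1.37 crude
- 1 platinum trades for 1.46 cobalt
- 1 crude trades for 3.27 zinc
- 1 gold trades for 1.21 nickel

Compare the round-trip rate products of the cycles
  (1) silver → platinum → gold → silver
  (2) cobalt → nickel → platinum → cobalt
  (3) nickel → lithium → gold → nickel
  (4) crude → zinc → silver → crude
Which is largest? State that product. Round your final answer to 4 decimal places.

0.9453

(1) 0.944 × 3.67 × 0.239 = 0.82801
(2) 3.06 × 0.188 × 1.46 = 0.83991
(3) 0.278 × 2.52 × 1.21 = 0.84768
(4) 3.27 × 0.211 × 1.37 = 0.94526
Highest is cycle (4) at 0.9453 (≤1, no arbitrage).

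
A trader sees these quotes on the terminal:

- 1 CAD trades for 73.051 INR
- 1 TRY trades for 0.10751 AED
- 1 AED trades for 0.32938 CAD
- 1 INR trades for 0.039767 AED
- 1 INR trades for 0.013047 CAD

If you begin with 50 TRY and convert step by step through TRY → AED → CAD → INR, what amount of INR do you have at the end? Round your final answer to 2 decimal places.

50 TRY × 0.10751 = 5.3755 AED
5.3755 AED × 0.32938 = 1.77058219 CAD
1.77058219 CAD × 73.051 = 129.34279956169 INR

129.34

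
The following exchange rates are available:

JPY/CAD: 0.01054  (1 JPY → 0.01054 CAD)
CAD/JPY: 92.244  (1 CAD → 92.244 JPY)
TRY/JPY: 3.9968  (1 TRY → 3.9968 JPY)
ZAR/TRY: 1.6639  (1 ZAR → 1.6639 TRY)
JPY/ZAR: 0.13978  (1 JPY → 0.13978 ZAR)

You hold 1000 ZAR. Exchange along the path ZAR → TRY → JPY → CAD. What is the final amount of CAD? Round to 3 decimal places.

1000 ZAR × 1.6639 = 1663.9 TRY
1663.9 TRY × 3.9968 = 6650.27552 JPY
6650.27552 JPY × 0.01054 = 70.0939039808 CAD

70.094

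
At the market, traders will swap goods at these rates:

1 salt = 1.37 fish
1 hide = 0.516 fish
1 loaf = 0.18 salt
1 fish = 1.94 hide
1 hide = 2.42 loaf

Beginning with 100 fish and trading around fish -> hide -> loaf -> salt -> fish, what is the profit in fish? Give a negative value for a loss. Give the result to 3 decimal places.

15.774

100 fish × 1.94 = 194 hide
194 hide × 2.42 = 469.48 loaf
469.48 loaf × 0.18 = 84.5064 salt
84.5064 salt × 1.37 = 115.773768 fish
Net change: 115.773768 − 100 = 15.773768 fish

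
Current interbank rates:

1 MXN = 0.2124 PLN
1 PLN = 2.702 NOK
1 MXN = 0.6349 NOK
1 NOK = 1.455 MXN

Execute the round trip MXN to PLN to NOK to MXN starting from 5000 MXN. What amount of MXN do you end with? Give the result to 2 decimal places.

4175.16

5000 MXN × 0.2124 = 1062 PLN
1062 PLN × 2.702 = 2869.524 NOK
2869.524 NOK × 1.455 = 4175.15742 MXN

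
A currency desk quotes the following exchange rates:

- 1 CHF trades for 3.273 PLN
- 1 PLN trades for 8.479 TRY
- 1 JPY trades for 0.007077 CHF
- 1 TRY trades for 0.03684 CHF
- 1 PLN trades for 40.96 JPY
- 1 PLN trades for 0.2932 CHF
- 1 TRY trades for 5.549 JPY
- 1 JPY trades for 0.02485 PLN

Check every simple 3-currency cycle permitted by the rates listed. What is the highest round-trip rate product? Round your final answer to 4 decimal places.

TRY→JPY→PLN→TRY: 5.549 × 0.02485 × 8.479 = 1.16919
TRY→CHF→PLN→TRY: 0.03684 × 3.273 × 8.479 = 1.02238
JPY→CHF→PLN→JPY: 0.007077 × 3.273 × 40.96 = 0.94876
Maximum is TRY→JPY→PLN→TRY at 1.1692; arbitrage exists.

1.1692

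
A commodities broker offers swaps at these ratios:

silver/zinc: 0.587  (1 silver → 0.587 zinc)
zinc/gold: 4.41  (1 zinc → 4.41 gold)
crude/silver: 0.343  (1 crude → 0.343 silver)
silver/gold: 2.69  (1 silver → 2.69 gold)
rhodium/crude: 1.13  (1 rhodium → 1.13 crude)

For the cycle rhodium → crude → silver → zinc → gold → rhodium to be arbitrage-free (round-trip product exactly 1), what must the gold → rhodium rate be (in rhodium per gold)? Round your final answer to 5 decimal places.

Known legs of the cycle: 1.13 × 0.343 × 0.587 × 4.41 = 1.0033426053
For no arbitrage the full-cycle product must be 1, so the missing rate is 1 / 1.0033426053 ≈ 0.9966685.

0.99667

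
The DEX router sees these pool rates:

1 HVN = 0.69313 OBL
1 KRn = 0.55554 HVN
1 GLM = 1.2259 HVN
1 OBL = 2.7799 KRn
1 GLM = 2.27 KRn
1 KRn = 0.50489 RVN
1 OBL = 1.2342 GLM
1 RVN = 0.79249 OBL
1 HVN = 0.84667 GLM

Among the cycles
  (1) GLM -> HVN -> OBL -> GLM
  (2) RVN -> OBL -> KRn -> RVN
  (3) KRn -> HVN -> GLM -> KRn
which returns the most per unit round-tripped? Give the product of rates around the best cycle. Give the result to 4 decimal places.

1.1123

(1) 1.2259 × 0.69313 × 1.2342 = 1.04871
(2) 0.79249 × 2.7799 × 0.50489 = 1.11229
(3) 0.55554 × 0.84667 × 2.27 = 1.06772
Highest is cycle (2) at 1.1123 (>1, arbitrage).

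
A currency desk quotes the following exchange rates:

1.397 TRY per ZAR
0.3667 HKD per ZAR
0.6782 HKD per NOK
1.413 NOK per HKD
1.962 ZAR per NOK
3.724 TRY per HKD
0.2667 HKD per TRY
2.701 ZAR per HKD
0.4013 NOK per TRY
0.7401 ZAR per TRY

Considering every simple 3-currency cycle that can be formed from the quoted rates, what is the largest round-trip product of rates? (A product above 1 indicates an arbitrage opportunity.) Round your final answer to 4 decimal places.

1.0999

TRY→NOK→ZAR→TRY: 0.4013 × 1.962 × 1.397 = 1.09993
NOK→ZAR→HKD→NOK: 1.962 × 0.3667 × 1.413 = 1.01660
TRY→NOK→HKD→TRY: 0.4013 × 0.6782 × 3.724 = 1.01353
TRY→ZAR→HKD→TRY: 0.7401 × 0.3667 × 3.724 = 1.01067
TRY→HKD→ZAR→TRY: 0.2667 × 2.701 × 1.397 = 1.00634
Maximum is TRY→NOK→ZAR→TRY at 1.0999; arbitrage exists.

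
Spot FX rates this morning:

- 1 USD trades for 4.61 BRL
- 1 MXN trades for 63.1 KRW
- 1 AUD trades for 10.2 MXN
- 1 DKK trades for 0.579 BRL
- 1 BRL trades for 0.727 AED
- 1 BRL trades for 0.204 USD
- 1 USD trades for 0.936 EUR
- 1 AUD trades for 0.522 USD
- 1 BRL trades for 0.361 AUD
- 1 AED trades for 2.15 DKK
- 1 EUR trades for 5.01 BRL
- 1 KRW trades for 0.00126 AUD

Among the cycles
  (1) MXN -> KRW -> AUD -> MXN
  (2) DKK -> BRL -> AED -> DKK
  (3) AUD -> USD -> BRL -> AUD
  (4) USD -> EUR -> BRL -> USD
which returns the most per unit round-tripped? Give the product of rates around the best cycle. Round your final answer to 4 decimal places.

(1) 63.1 × 0.00126 × 10.2 = 0.81096
(2) 0.579 × 0.727 × 2.15 = 0.90501
(3) 0.522 × 4.61 × 0.361 = 0.86872
(4) 0.936 × 5.01 × 0.204 = 0.95663
Highest is cycle (4) at 0.9566 (≤1, no arbitrage).

0.9566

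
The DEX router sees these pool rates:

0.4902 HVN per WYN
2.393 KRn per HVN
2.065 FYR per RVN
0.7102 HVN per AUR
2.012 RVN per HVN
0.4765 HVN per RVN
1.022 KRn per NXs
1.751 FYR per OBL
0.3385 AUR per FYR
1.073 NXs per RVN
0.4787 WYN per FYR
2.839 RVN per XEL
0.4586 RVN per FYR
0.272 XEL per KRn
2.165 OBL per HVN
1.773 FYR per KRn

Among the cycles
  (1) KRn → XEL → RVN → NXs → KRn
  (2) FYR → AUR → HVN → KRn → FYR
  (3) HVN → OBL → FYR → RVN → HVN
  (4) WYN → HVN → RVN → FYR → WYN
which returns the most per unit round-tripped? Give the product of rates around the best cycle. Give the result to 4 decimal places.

1.0200

(1) 0.272 × 2.839 × 1.073 × 1.022 = 0.84681
(2) 0.3385 × 0.7102 × 2.393 × 1.773 = 1.01998
(3) 2.165 × 1.751 × 0.4586 × 0.4765 = 0.82840
(4) 0.4902 × 2.012 × 2.065 × 0.4787 = 0.97496
Highest is cycle (2) at 1.0200 (>1, arbitrage).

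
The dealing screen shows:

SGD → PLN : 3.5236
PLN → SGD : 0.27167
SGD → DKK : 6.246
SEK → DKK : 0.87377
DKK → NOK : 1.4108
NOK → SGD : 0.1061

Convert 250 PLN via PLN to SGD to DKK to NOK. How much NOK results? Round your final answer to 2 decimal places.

250 PLN × 0.27167 = 67.9175 SGD
67.9175 SGD × 6.246 = 424.212705 DKK
424.212705 DKK × 1.4108 = 598.479284214 NOK

598.48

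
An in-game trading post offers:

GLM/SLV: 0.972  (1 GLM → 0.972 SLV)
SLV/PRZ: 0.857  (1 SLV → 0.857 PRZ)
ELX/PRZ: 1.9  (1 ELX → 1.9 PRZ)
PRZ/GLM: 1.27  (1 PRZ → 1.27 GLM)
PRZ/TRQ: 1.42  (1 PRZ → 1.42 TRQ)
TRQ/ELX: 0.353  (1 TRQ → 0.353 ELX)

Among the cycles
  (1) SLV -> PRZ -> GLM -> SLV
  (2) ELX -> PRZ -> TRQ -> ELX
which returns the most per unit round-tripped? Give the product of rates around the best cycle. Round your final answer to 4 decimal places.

1.0579

(1) 0.857 × 1.27 × 0.972 = 1.05792
(2) 1.9 × 1.42 × 0.353 = 0.95239
Highest is cycle (1) at 1.0579 (>1, arbitrage).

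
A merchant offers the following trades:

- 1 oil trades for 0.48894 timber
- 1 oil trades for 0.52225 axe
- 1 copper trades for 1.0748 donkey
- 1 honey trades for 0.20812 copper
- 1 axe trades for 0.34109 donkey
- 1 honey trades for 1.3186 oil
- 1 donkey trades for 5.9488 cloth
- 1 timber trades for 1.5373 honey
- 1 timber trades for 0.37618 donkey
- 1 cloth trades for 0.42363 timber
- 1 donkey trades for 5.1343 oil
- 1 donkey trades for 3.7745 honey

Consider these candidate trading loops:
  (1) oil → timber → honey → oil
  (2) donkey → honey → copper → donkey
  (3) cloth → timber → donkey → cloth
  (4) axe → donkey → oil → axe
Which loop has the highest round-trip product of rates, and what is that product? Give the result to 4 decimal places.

(1) 0.48894 × 1.5373 × 1.3186 = 0.99112
(2) 3.7745 × 0.20812 × 1.0748 = 0.84431
(3) 0.42363 × 0.37618 × 5.9488 = 0.94801
(4) 0.34109 × 5.1343 × 0.52225 = 0.91459
Highest is cycle (1) at 0.9911 (≤1, no arbitrage).

0.9911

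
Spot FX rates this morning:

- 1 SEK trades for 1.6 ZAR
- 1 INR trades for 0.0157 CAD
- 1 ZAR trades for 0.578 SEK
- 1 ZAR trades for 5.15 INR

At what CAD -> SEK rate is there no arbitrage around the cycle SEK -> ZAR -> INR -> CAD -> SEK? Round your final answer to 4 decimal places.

Known legs of the cycle: 1.6 × 5.15 × 0.0157 = 0.129368
For no arbitrage the full-cycle product must be 1, so the missing rate is 1 / 0.129368 ≈ 7.729887.

7.7299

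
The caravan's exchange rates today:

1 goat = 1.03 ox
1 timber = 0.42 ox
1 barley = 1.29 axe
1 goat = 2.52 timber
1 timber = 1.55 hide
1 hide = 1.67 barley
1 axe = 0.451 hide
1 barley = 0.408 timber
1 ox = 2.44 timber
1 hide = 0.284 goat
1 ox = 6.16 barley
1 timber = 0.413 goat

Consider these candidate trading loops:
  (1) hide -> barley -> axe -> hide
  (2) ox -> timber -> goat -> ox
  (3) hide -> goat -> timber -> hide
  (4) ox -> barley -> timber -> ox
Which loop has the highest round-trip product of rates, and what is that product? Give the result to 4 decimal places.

(1) 1.67 × 1.29 × 0.451 = 0.97159
(2) 2.44 × 0.413 × 1.03 = 1.03795
(3) 0.284 × 2.52 × 1.55 = 1.10930
(4) 6.16 × 0.408 × 0.42 = 1.05558
Highest is cycle (3) at 1.1093 (>1, arbitrage).

1.1093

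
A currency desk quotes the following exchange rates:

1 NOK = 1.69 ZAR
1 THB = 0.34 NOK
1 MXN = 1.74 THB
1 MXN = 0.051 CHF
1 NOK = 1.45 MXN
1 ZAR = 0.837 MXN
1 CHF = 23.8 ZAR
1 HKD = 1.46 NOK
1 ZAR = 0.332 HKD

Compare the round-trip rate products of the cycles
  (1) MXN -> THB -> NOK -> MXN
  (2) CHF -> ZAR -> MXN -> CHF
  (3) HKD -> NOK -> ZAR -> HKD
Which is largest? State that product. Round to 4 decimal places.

1.0160

(1) 1.74 × 0.34 × 1.45 = 0.85782
(2) 23.8 × 0.837 × 0.051 = 1.01595
(3) 1.46 × 1.69 × 0.332 = 0.81918
Highest is cycle (2) at 1.0160 (>1, arbitrage).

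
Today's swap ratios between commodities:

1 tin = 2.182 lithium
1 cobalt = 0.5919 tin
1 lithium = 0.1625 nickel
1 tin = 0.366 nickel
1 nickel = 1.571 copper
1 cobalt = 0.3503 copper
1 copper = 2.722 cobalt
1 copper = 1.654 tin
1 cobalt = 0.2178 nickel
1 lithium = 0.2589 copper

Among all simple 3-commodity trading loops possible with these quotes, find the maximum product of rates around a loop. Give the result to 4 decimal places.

tin→nickel→copper→tin: 0.366 × 1.571 × 1.654 = 0.95103
lithium→copper→tin→lithium: 0.2589 × 1.654 × 2.182 = 0.93438
copper→cobalt→nickel→copper: 2.722 × 0.2178 × 1.571 = 0.93137
Maximum is tin→nickel→copper→tin at 0.9510; no arbitrage — every cycle loses value.

0.9510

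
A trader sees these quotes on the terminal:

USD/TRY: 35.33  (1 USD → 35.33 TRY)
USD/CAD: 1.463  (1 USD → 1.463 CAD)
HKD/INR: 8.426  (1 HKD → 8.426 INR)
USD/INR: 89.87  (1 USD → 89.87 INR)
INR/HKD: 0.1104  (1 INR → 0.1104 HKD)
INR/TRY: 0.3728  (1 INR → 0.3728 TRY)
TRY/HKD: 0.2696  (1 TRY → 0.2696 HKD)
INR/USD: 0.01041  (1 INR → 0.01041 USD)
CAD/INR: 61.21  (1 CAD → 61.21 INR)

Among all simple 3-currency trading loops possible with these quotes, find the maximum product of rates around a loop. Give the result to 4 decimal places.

0.9322

INR→USD→CAD→INR: 0.01041 × 1.463 × 61.21 = 0.93222
HKD→INR→TRY→HKD: 8.426 × 0.3728 × 0.2696 = 0.84687
Maximum is INR→USD→CAD→INR at 0.9322; no arbitrage — every cycle loses value.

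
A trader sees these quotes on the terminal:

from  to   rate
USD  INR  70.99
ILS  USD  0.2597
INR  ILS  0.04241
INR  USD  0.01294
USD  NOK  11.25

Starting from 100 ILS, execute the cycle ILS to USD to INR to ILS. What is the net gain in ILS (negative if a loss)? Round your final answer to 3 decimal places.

100 ILS × 0.2597 = 25.97 USD
25.97 USD × 70.99 = 1843.6103 INR
1843.6103 INR × 0.04241 = 78.187512823 ILS
Net change: 78.187512823 − 100 = -21.812487177 ILS

-21.812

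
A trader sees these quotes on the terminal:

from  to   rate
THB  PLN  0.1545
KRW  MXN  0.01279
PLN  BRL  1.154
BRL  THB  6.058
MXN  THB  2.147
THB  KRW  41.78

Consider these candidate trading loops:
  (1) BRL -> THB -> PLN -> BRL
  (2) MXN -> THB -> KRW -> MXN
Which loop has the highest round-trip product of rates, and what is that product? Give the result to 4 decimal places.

(1) 6.058 × 0.1545 × 1.154 = 1.08010
(2) 2.147 × 41.78 × 0.01279 = 1.14728
Highest is cycle (2) at 1.1473 (>1, arbitrage).

1.1473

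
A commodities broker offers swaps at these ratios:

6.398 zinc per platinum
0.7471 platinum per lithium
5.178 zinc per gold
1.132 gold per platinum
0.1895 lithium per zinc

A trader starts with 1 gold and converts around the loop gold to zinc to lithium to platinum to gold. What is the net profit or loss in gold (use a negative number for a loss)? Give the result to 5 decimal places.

-0.17016

1 gold × 5.178 = 5.178 zinc
5.178 zinc × 0.1895 = 0.981231 lithium
0.981231 lithium × 0.7471 = 0.7330776801 platinum
0.7330776801 platinum × 1.132 = 0.8298439338732 gold
Net change: 0.8298439338732 − 1 = -0.1701560661268 gold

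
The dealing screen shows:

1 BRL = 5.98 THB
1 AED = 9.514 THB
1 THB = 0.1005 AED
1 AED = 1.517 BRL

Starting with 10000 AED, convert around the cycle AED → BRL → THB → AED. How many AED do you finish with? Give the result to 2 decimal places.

10000 AED × 1.517 = 15170 BRL
15170 BRL × 5.98 = 90716.6 THB
90716.6 THB × 0.1005 = 9117.0183 AED

9117.02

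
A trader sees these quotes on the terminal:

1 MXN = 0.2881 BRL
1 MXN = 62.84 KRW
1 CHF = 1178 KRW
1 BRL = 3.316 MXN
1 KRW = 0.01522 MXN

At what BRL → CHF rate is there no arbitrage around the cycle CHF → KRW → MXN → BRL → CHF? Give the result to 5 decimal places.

0.19360

Known legs of the cycle: 1178 × 0.01522 × 0.2881 = 5.165390996
For no arbitrage the full-cycle product must be 1, so the missing rate is 1 / 5.165390996 ≈ 0.1935962.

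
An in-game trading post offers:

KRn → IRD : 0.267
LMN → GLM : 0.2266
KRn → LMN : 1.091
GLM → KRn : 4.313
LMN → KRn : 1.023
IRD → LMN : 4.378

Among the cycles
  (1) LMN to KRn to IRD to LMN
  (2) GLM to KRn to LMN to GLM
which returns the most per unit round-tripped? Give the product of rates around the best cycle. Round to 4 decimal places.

1.1958

(1) 1.023 × 0.267 × 4.378 = 1.19581
(2) 4.313 × 1.091 × 0.2266 = 1.06626
Highest is cycle (1) at 1.1958 (>1, arbitrage).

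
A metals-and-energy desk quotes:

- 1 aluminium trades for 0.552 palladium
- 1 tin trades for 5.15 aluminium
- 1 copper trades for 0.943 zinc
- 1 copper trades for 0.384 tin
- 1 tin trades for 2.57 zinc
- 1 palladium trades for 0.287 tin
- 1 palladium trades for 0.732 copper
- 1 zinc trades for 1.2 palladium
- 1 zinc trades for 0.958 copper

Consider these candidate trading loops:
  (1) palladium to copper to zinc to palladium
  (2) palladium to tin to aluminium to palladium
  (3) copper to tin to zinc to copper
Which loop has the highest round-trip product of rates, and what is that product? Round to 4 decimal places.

(1) 0.732 × 0.943 × 1.2 = 0.82833
(2) 0.287 × 5.15 × 0.552 = 0.81588
(3) 0.384 × 2.57 × 0.958 = 0.94543
Highest is cycle (3) at 0.9454 (≤1, no arbitrage).

0.9454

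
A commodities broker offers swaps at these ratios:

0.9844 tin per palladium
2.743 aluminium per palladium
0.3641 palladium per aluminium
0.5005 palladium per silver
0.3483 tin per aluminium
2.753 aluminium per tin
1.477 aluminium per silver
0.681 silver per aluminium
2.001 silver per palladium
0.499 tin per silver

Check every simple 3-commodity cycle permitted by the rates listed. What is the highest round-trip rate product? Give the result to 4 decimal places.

1.0761

silver→aluminium→palladium→silver: 1.477 × 0.3641 × 2.001 = 1.07609
tin→aluminium→palladium→tin: 2.753 × 0.3641 × 0.9844 = 0.98673
silver→tin→aluminium→silver: 0.499 × 2.753 × 0.681 = 0.93552
silver→palladium→aluminium→silver: 0.5005 × 2.743 × 0.681 = 0.93493
Maximum is silver→aluminium→palladium→silver at 1.0761; arbitrage exists.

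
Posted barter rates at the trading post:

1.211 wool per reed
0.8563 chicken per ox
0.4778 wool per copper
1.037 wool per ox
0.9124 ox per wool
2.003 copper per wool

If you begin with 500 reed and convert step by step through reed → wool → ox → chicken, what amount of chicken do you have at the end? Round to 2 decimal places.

500 reed × 1.211 = 605.5 wool
605.5 wool × 0.9124 = 552.4582 ox
552.4582 ox × 0.8563 = 473.06995666 chicken

473.07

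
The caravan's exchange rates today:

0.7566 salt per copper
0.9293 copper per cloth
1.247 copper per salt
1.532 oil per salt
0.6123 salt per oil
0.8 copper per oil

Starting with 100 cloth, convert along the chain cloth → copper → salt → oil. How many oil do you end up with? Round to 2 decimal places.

100 cloth × 0.9293 = 92.93 copper
92.93 copper × 0.7566 = 70.310838 salt
70.310838 salt × 1.532 = 107.716203816 oil

107.72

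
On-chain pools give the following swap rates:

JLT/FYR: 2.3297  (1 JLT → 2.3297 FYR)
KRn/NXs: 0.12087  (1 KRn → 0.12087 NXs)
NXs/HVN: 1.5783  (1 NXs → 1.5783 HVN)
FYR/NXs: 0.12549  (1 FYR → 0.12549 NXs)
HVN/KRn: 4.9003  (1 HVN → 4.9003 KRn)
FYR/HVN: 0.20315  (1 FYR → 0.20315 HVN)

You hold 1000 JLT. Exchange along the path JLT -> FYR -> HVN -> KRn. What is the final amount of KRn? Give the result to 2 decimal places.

1000 JLT × 2.3297 = 2329.7 FYR
2329.7 FYR × 0.20315 = 473.278555 HVN
473.278555 HVN × 4.9003 = 2319.2069030665 KRn

2319.21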